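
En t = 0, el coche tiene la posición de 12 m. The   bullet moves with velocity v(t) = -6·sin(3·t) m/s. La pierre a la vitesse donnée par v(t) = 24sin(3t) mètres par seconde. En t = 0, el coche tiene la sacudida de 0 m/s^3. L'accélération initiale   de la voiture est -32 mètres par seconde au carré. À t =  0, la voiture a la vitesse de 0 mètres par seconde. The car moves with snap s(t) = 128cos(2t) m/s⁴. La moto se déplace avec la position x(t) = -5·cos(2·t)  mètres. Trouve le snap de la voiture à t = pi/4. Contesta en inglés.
From the given snap equation s(t) = 128·cos(2·t), we substitute t = pi/4 to get s = 0.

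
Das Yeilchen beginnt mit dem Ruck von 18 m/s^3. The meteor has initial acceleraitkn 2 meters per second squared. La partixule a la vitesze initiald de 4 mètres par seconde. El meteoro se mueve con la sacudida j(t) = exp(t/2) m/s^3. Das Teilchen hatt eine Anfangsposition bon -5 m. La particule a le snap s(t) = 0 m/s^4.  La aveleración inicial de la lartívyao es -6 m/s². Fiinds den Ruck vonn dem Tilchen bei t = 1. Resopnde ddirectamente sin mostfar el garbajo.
j(1) = 18.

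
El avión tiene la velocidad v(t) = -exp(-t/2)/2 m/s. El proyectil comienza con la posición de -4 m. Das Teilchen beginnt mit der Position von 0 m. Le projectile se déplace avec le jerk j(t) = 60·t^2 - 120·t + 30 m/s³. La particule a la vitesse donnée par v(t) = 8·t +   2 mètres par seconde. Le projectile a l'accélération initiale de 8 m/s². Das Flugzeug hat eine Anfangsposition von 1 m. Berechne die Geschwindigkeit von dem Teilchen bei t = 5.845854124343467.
Mit v(t) = 8·t + 2 und Einsetzen von t = 5.845854124343467, finden wir v = 48.7668329947477.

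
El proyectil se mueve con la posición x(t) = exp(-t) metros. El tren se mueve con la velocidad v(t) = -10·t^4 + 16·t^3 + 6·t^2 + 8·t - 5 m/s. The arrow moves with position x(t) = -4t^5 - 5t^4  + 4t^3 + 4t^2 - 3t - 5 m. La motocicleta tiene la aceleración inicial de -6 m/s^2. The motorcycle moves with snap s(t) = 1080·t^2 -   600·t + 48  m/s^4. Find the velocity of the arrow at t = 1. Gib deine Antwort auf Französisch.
Pour résoudre ceci, nous devons prendre 1 dérivée de notre équation de la position x(t) = -4·t^5 - 5·t^4 + 4·t^3 + 4·t^2 - 3·t - 5. La dérivée de la position donne la vitesse: v(t) = -20·t^4 - 20·t^3 + 12·t^2 + 8·t - 3. De l'équation de la vitesse v(t) = -20·t^4 - 20·t^3 + 12·t^2 + 8·t - 3, nous substituons t = 1 pour obtenir v = -23.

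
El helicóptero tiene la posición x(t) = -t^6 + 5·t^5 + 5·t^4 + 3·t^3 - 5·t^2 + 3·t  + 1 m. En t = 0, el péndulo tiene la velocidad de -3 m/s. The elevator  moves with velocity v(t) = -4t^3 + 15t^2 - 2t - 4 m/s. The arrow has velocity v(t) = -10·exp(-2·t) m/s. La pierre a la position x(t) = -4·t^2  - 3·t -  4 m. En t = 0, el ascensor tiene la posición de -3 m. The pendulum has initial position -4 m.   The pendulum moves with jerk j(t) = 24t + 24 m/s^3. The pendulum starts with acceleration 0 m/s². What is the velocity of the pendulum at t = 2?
We must find the antiderivative of our jerk equation j(t) = 24·t + 24 2 times. Integrating jerk and using the initial condition a(0) = 0, we get a(t) = 12·t·(t + 2). Finding the integral of a(t) and using v(0) = -3: v(t) = 4·t^3 + 12·t^2 - 3. Using v(t) = 4·t^3 + 12·t^2 - 3 and substituting t = 2, we find v = 77.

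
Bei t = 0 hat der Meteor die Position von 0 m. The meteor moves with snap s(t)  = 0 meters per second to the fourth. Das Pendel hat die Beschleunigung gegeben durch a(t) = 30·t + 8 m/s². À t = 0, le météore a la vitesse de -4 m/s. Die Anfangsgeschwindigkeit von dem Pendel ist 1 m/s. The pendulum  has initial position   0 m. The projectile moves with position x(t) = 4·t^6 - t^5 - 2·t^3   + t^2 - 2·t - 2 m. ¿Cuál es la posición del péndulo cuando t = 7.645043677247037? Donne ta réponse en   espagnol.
Partiendo de la aceleración a(t) = 30·t + 8, tomamos 2 integrales. La antiderivada de la aceleración, con v(0) = 1, da la velocidad: v(t) = 15·t^2 + 8·t + 1. La integral de la velocidad, con x(0) = 0, da la posición: x(t) = 5·t^3 + 4·t^2 + t. De la ecuación de la posición x(t) = 5·t^3 + 4·t^2 + t, sustituimos t = 7.645043677247037 para obtener x = 2475.56941225116.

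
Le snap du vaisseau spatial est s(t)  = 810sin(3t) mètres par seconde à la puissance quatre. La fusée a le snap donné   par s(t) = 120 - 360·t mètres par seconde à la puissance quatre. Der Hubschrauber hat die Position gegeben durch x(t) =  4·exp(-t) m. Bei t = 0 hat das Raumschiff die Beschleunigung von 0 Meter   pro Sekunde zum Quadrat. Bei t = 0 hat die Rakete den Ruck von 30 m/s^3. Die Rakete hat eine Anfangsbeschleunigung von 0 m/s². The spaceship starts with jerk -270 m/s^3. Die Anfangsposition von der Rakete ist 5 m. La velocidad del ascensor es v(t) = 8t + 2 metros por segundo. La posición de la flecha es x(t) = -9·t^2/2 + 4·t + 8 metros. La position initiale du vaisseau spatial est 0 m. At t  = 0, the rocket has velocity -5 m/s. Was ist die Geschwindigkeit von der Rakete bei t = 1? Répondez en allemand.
Um dies zu lösen, müssen wir 3 Stammfunktionen unserer Gleichung für den Snap s(t) = 120 - 360·t finden. Das Integral von dem Snap, mit j(0) = 30, ergibt den Ruck: j(t) = -180·t^2 + 120·t + 30. Die Stammfunktion von dem Ruck ist die Beschleunigung. Mit a(0) = 0 erhalten wir a(t) = 30·t·(-2·t^2 + 2·t + 1). Mit ∫a(t)dt und Anwendung von v(0) = -5, finden wir v(t) = -15·t^4 + 20·t^3 + 15·t^2 - 5. Wir haben die Geschwindigkeit v(t) = -15·t^4 + 20·t^3 + 15·t^2 - 5. Durch Einsetzen von t = 1: v(1) = 15.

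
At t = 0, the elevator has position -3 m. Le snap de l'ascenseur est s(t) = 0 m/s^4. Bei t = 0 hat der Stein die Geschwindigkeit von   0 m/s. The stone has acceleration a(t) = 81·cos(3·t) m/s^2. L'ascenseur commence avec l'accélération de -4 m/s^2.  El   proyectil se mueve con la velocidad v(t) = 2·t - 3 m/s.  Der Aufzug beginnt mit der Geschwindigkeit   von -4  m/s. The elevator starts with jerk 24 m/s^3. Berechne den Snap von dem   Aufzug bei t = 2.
Aus der Gleichung für den Snap s(t) = 0, setzen wir t = 2 ein und erhalten s = 0.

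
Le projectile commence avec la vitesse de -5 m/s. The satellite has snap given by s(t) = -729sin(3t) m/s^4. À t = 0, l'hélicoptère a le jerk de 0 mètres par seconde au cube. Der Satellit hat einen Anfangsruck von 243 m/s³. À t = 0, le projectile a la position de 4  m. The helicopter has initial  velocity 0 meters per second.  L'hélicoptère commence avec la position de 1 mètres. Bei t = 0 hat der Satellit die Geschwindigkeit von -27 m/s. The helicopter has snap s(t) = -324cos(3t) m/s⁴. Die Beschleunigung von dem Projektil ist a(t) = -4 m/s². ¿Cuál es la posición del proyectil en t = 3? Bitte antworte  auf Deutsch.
Ausgehend von der Beschleunigung a(t) = -4, nehmen wir 2 Integrale. Mit ∫a(t)dt und Anwendung von v(0) = -5, finden wir v(t) = -4·t - 5. Das Integral von der Geschwindigkeit, mit x(0) = 4, ergibt die Position: x(t) = -2·t^2 - 5·t + 4. Aus der Gleichung für die Position x(t) = -2·t^2 - 5·t + 4, setzen wir t = 3 ein und erhalten x = -29.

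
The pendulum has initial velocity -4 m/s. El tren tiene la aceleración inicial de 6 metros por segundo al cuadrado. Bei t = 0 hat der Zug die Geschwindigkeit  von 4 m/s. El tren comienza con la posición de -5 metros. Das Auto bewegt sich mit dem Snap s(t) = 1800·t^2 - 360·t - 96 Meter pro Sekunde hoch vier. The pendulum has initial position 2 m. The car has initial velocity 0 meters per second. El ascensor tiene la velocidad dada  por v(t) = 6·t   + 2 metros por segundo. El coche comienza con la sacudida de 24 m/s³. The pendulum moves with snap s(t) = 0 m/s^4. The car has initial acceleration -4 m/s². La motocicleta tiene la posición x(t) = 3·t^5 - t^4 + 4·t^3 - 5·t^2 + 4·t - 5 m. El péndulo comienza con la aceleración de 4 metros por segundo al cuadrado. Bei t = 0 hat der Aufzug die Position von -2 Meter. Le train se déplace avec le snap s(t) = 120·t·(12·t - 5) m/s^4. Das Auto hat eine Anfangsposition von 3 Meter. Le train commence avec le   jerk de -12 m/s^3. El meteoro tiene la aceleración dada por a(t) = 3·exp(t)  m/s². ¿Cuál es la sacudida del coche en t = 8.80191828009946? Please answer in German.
Wir müssen unsere Gleichung für den Snap s(t) = 1800·t^2 - 360·t - 96 1-mal integrieren. Durch Integration von dem Snap und Verwendung der Anfangsbedingung j(0) = 24, erhalten wir j(t) = 600·t^3 - 180·t^2 - 96·t + 24. Wir haben den Ruck j(t) = 600·t^3 - 180·t^2 - 96·t + 24. Durch Einsetzen von t = 8.80191828009946: j(8.80191828009946) = 394384.389263260.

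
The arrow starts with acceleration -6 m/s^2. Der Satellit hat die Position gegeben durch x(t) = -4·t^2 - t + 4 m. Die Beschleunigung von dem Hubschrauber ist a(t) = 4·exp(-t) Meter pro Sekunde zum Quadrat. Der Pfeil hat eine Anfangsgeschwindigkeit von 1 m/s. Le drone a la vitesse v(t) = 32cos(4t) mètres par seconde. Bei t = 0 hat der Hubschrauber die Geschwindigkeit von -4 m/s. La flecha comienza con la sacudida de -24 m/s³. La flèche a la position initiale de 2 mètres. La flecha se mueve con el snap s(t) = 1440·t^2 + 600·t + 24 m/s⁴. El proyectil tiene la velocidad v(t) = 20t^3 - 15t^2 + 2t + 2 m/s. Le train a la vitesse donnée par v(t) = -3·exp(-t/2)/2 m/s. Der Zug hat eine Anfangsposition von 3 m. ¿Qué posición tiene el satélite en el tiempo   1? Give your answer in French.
Nous avons la position x(t) = -4·t^2 - t + 4. En substituant t = 1: x(1) = -1.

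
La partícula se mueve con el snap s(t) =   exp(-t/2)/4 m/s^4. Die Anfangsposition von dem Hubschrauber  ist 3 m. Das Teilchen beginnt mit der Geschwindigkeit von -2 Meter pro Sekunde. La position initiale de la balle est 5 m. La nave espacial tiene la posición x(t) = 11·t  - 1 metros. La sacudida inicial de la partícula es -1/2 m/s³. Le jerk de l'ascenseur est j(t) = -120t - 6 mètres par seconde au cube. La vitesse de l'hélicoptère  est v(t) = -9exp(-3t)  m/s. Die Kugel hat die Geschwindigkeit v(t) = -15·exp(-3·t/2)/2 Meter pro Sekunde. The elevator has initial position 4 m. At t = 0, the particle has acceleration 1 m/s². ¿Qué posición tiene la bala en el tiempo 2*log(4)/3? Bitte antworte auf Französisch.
Nous devons intégrer notre équation de la vitesse v(t) = -15·exp(-3·t/2)/2 1 fois. La primitive de la vitesse est la position. En utilisant x(0) = 5, nous obtenons x(t) = 5·exp(-3·t/2). De l'équation de la position x(t) = 5·exp(-3·t/2), nous substituons t = 2*log(4)/3 pour obtenir x = 5/4.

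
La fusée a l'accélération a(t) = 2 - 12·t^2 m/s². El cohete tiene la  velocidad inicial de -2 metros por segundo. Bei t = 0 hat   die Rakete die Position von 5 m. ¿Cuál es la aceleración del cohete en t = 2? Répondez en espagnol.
Tenemos la aceleración a(t) = 2 - 12·t^2. Sustituyendo t = 2: a(2) = -46.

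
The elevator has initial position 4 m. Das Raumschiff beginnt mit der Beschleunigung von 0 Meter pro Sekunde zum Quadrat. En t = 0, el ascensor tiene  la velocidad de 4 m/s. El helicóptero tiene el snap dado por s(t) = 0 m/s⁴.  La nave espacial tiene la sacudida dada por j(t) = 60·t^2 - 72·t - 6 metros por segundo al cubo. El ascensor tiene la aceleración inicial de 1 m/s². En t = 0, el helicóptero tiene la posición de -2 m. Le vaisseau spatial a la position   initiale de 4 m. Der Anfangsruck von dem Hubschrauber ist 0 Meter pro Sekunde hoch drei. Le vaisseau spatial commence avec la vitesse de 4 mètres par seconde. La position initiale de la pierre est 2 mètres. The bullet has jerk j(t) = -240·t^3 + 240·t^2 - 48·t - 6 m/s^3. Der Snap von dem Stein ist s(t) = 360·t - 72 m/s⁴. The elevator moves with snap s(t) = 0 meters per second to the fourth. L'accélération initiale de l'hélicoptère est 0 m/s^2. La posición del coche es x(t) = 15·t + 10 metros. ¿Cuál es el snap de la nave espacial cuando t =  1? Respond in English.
To solve this, we need to take 1 derivative of our jerk equation j(t) = 60·t^2 - 72·t - 6. Differentiating jerk, we get snap: s(t) = 120·t - 72. Using s(t) = 120·t - 72 and substituting t = 1, we find s = 48.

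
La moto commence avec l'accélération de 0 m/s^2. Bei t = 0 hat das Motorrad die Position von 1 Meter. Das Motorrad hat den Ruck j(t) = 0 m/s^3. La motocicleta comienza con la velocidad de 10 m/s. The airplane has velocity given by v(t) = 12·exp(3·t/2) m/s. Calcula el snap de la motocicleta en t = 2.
Partiendo de la sacudida j(t) = 0, tomamos 1 derivada. Derivando la sacudida, obtenemos el snap: s(t) = 0. Usando s(t) = 0 y sustituyendo t = 2, encontramos s = 0.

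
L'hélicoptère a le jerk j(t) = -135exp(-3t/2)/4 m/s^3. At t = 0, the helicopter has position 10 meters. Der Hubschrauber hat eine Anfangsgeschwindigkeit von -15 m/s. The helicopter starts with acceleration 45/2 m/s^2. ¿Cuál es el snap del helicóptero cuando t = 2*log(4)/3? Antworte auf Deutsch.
Wir müssen unsere Gleichung für den Ruck j(t) = -135·exp(-3·t/2)/4 1-mal ableiten. Mit d/dt von j(t) finden wir s(t) = 405·exp(-3·t/2)/8. Mit s(t) = 405·exp(-3·t/2)/8 und Einsetzen von t = 2*log(4)/3, finden wir s = 405/32.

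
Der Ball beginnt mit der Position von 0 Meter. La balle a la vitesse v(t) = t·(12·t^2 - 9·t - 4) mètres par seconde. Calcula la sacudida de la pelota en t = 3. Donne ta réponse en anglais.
Starting from velocity v(t) = t·(12·t^2 - 9·t - 4), we take 2 derivatives. Taking d/dt of v(t), we find a(t) = 12·t^2 + t·(24·t - 9) - 9·t - 4. Taking d/dt of a(t), we find j(t) = 72·t - 18. Using j(t) = 72·t - 18 and substituting t = 3, we find j = 198.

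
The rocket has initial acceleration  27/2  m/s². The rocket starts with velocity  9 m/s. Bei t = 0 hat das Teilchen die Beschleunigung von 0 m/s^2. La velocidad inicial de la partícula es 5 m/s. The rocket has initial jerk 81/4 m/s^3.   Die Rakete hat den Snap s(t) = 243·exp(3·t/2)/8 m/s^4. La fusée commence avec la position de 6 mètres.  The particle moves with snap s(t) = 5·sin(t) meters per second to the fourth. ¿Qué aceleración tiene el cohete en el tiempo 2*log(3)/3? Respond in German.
Wir müssen das Integral unserer Gleichung für den Snap s(t) = 243·exp(3·t/2)/8 2-mal finden. Mit ∫s(t)dt und Anwendung von j(0) = 81/4, finden wir j(t) = 81·exp(3·t/2)/4. Durch Integration von dem Ruck und Verwendung der Anfangsbedingung a(0) = 27/2, erhalten wir a(t) = 27·exp(3·t/2)/2. Wir haben die Beschleunigung a(t) = 27·exp(3·t/2)/2. Durch Einsetzen von t = 2*log(3)/3: a(2*log(3)/3) = 81/2.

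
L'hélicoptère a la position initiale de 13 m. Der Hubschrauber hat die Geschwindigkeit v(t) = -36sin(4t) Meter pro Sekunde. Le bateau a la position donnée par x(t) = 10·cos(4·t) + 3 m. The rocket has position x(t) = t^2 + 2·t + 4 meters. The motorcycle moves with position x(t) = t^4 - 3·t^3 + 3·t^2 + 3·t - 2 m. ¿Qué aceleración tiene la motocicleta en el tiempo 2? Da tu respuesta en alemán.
Wir müssen unsere Gleichung für die Position x(t) = t^4 - 3·t^3 + 3·t^2 + 3·t - 2 2-mal ableiten. Mit d/dt von x(t) finden wir v(t) = 4·t^3 - 9·t^2 + 6·t + 3. Durch Ableiten von der Geschwindigkeit erhalten wir die Beschleunigung: a(t) = 12·t^2 - 18·t + 6. Mit a(t) = 12·t^2 - 18·t + 6 und Einsetzen von t = 2, finden wir a = 18.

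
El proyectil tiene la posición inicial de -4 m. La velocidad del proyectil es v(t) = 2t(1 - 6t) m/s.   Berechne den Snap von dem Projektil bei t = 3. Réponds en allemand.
Um dies zu lösen, müssen wir 3 Ableitungen unserer Gleichung für die Geschwindigkeit v(t) = 2·t·(1 - 6·t) nehmen. Durch Ableiten von der Geschwindigkeit erhalten wir die Beschleunigung: a(t) = 2 - 24·t. Durch Ableiten von der Beschleunigung erhalten wir den Ruck: j(t) = -24. Durch Ableiten von dem Ruck erhalten wir den Snap: s(t) = 0. Wir haben den Snap s(t) = 0. Durch Einsetzen von t = 3: s(3) = 0.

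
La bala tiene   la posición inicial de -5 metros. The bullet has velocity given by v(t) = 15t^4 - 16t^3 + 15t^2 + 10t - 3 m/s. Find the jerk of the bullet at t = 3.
Starting from velocity v(t) = 15·t^4 - 16·t^3 + 15·t^2 + 10·t - 3, we take 2 derivatives. Taking d/dt of v(t), we find a(t) = 60·t^3 - 48·t^2 + 30·t + 10. Differentiating acceleration, we get jerk: j(t) = 180·t^2 - 96·t + 30. We have jerk j(t) = 180·t^2 - 96·t + 30. Substituting t = 3: j(3) = 1362.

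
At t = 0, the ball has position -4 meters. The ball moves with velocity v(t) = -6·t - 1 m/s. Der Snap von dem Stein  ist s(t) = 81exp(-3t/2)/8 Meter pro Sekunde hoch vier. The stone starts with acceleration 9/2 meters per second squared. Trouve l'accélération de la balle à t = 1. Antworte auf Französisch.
En partant de la vitesse v(t) = -6·t - 1, nous prenons 1 dérivée. La dérivée de la vitesse donne l'accélération: a(t) = -6. En utilisant a(t) = -6 et en substituant t = 1, nous trouvons a = -6.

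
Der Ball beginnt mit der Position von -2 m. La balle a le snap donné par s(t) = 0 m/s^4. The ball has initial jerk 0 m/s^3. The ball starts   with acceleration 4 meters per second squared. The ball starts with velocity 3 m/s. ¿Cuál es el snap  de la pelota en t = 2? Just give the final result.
La respuesta es 0.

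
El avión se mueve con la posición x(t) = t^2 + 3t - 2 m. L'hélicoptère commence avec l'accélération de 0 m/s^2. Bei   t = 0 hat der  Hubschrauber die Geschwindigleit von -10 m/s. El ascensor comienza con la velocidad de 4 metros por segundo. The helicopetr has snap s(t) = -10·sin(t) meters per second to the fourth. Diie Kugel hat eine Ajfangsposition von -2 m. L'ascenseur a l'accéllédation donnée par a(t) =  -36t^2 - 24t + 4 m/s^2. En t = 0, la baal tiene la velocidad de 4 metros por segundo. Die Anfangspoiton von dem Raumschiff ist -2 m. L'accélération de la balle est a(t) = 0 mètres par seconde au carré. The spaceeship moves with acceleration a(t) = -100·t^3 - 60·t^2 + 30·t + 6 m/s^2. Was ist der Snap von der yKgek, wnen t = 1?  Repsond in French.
Nous devons dériver notre équation de l'accélération a(t) = 0 2 fois. En prenant d/dt de a(t), nous trouvons j(t) = 0. En prenant d/dt de j(t), nous trouvons s(t) = 0. De l'équation du snap s(t) = 0, nous substituons t = 1 pour obtenir s = 0.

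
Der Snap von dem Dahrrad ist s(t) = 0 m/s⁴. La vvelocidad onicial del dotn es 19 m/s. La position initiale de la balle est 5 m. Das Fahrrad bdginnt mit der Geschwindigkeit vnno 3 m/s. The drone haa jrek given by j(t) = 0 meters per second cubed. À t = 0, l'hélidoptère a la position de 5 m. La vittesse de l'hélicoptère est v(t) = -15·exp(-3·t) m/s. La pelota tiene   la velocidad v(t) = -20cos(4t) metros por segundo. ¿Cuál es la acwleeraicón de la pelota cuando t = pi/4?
Debemos derivar nuestra ecuación de la velocidad v(t) = -20·cos(4·t) 1 vez. Tomando d/dt de v(t), encontramos a(t) = 80·sin(4·t). Tenemos la aceleración a(t) = 80·sin(4·t). Sustituyendo t = pi/4: a(pi/4) = 0.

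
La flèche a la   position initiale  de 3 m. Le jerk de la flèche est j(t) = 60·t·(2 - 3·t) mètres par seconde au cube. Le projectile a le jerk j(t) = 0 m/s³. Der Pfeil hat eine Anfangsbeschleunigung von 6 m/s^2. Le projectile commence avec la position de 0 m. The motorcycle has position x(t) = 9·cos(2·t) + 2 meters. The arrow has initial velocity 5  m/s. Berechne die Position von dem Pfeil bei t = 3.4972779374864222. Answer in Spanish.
Debemos encontrar la integral de nuestra ecuación de la sacudida j(t) = 60·t·(2 - 3·t) 3 veces. La antiderivada de la sacudida es la aceleración. Usando a(0) = 6, obtenemos a(t) = -60·t^3 + 60·t^2 + 6. La antiderivada de la aceleración es la velocidad. Usando v(0) = 5, obtenemos v(t) = -15·t^4 + 20·t^3 + 6·t + 5. Integrando la velocidad y usando la condición inicial x(0) = 3, obtenemos x(t) = -3·t^5 + 5·t^4 + 3·t^2 + 5·t + 3. De la ecuación de la posición x(t) = -3·t^5 + 5·t^4 + 3·t^2 + 5·t + 3, sustituimos t = 3.4972779374864222 para obtener x = -764.378279007261.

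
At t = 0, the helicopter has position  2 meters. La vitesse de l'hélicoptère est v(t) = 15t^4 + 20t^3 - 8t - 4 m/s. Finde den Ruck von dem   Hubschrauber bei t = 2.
Um dies zu lösen, müssen wir 2 Ableitungen unserer Gleichung für die Geschwindigkeit v(t) = 15·t^4 + 20·t^3 - 8·t - 4 nehmen. Mit d/dt von v(t) finden wir a(t) = 60·t^3 + 60·t^2 - 8. Durch Ableiten von der Beschleunigung erhalten wir den Ruck: j(t) = 180·t^2 + 120·t. Mit j(t) = 180·t^2 + 120·t und Einsetzen von t = 2, finden wir j = 960.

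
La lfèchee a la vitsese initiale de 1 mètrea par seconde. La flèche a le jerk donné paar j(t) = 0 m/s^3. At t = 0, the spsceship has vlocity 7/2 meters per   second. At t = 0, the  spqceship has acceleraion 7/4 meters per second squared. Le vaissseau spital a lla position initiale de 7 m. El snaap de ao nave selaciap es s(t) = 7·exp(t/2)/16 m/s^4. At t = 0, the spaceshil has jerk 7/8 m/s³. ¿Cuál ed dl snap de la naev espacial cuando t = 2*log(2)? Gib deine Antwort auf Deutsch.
Aus der Gleichung für den Snap s(t) = 7·exp(t/2)/16, setzen wir t = 2*log(2) ein und erhalten s = 7/8.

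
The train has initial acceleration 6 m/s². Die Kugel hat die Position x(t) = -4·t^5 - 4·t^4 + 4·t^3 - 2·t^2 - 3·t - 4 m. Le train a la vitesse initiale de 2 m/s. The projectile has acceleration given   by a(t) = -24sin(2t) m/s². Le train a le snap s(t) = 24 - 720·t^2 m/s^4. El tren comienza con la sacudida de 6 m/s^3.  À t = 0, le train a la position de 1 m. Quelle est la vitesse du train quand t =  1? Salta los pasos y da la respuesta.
v(1) = 3.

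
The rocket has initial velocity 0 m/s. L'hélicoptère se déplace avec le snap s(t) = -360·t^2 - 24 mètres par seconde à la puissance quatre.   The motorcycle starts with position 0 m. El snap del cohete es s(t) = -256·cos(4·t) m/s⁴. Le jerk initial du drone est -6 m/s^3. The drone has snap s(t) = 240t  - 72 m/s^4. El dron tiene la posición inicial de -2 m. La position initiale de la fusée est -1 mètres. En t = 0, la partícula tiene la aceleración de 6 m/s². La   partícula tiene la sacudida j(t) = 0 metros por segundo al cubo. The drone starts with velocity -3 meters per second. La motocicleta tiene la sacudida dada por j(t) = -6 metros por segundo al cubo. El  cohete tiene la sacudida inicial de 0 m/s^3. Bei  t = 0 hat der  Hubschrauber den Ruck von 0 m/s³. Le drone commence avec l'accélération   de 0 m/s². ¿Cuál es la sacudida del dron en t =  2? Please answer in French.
Nous devons trouver la primitive de notre équation du snap s(t) = 240·t - 72 1 fois. L'intégrale du snap est le jerk. En utilisant j(0) = -6, nous obtenons j(t) = 120·t^2 - 72·t - 6. De l'équation du jerk j(t) = 120·t^2 - 72·t - 6, nous substituons t = 2 pour obtenir j = 330.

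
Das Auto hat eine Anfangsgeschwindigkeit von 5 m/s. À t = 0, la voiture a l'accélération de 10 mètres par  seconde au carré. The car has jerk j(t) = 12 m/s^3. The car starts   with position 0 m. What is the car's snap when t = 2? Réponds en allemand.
Wir müssen unsere Gleichung für den Ruck j(t) = 12 1-mal ableiten. Die Ableitung von dem Ruck ergibt den Snap: s(t) = 0. Aus der Gleichung für den Snap s(t) = 0, setzen wir t = 2 ein und erhalten s = 0.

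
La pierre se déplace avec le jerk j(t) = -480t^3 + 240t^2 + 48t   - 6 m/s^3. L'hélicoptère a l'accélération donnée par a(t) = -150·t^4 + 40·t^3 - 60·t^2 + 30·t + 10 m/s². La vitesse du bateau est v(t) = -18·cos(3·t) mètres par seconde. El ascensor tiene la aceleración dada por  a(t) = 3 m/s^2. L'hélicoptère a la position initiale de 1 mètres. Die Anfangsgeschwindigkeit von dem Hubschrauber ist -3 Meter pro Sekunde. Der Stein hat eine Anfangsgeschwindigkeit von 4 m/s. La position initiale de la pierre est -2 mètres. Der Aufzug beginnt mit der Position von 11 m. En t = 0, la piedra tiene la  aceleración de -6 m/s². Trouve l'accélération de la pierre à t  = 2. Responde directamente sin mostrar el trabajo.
À t = 2, a = -1202.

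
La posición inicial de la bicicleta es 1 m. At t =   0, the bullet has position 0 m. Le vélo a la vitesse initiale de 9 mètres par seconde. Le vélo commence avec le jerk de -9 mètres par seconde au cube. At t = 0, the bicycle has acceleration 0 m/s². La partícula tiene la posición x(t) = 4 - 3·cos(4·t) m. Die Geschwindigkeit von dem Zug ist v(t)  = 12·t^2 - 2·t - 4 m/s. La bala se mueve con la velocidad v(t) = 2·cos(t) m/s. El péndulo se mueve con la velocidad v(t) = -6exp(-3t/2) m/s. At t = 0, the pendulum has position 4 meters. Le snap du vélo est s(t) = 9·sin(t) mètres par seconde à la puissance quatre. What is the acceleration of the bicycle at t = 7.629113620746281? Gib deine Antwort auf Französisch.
Nous devons trouver la primitive de notre équation du snap s(t) = 9·sin(t) 2 fois. En prenant ∫s(t)dt et en appliquant j(0) = -9, nous trouvons j(t) = -9·cos(t). La primitive du jerk est l'accélération. En utilisant a(0) = 0, nous obtenons a(t) = -9·sin(t). Nous avons l'accélération a(t) = -9·sin(t). En substituant t = 7.629113620746281: a(7.629113620746281) = -8.77341191099993.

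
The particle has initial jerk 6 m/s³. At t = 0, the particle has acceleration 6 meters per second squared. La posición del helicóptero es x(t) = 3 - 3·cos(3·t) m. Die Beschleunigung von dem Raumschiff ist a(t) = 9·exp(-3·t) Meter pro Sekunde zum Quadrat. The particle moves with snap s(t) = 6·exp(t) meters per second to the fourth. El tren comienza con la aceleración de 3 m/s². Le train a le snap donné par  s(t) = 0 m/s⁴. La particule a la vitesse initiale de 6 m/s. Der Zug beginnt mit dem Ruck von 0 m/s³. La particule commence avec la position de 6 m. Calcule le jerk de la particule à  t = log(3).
Nous devons intégrer notre équation du snap s(t) = 6·exp(t) 1 fois. En intégrant le snap et en utilisant la condition initiale j(0) = 6, nous obtenons j(t) = 6·exp(t). De l'équation du jerk j(t) = 6·exp(t), nous substituons t = log(3) pour obtenir j = 18.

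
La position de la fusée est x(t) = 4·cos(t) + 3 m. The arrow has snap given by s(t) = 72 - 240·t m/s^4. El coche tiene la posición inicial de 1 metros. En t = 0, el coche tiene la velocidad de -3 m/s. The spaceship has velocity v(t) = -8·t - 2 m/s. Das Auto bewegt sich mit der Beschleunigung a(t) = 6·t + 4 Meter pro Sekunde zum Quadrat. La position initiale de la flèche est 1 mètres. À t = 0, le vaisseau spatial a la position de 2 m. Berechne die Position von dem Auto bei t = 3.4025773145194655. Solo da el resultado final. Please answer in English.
At t = 3.4025773145194655, x = 53.3407818576730.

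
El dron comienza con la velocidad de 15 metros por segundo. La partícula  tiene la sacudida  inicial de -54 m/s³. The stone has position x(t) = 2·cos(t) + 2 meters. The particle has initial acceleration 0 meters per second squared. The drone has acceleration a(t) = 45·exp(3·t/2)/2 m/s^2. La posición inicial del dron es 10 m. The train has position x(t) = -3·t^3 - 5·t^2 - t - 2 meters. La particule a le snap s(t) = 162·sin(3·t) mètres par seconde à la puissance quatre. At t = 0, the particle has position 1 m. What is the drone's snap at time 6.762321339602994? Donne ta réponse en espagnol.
Para resolver esto, necesitamos tomar 2 derivadas de nuestra ecuación de la aceleración a(t) = 45·exp(3·t/2)/2. Tomando d/dt de a(t), encontramos j(t) = 135·exp(3·t/2)/4. Tomando d/dt de j(t), encontramos s(t) = 405·exp(3·t/2)/8. Usando s(t) = 405·exp(3·t/2)/8 y sustituyendo t = 6.762321339602994, encontramos s = 1287132.62993504.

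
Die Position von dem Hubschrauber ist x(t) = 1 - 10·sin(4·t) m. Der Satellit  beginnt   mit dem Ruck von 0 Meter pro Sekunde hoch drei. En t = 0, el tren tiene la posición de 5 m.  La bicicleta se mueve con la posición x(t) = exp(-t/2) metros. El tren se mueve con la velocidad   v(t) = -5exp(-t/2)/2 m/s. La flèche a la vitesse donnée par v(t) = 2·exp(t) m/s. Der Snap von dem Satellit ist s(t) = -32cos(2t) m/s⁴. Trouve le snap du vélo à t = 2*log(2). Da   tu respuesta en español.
Debemos derivar nuestra ecuación de la posición x(t) = exp(-t/2) 4 veces. Derivando la posición, obtenemos la velocidad: v(t) = -exp(-t/2)/2. Tomando d/dt de v(t), encontramos a(t) = exp(-t/2)/4. Tomando d/dt de a(t), encontramos j(t) = -exp(-t/2)/8. Tomando d/dt de j(t), encontramos s(t) = exp(-t/2)/16. Usando s(t) = exp(-t/2)/16 y sustituyendo t = 2*log(2), encontramos s = 1/32.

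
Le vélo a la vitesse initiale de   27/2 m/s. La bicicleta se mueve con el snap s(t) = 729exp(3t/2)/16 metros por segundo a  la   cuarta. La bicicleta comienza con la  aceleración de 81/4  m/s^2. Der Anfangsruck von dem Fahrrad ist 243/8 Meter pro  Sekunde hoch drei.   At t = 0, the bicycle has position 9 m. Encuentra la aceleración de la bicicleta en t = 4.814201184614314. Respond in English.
To solve this, we need to take 2 antiderivatives of our snap equation s(t) = 729·exp(3·t/2)/16. The integral of snap, with j(0) = 243/8, gives jerk: j(t) = 243·exp(3·t/2)/8. The integral of jerk, with a(0) = 81/4, gives acceleration: a(t) = 81·exp(3·t/2)/4. From the given acceleration equation a(t) = 81·exp(3·t/2)/4, we substitute t = 4.814201184614314 to get a = 27707.4489302539.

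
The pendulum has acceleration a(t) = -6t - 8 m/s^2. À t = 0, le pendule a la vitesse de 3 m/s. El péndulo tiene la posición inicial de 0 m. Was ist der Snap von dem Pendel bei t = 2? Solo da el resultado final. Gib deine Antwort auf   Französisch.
À t = 2, s = 0.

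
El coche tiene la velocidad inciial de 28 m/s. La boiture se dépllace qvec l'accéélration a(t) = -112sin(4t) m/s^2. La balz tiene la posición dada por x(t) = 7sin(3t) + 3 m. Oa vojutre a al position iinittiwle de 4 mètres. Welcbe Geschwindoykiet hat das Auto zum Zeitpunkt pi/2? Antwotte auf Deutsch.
Wir müssen unsere Gleichung für die Beschleunigung a(t) = -112·sin(4·t) 1-mal integrieren. Die Stammfunktion von der Beschleunigung, mit v(0) = 28, ergibt die Geschwindigkeit: v(t) = 28·cos(4·t). Mit v(t) = 28·cos(4·t) und Einsetzen von t = pi/2, finden wir v = 28.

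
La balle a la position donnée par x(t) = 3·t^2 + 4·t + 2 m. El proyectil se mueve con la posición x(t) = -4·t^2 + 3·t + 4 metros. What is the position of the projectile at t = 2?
We have position x(t) = -4·t^2 + 3·t + 4. Substituting t = 2: x(2) = -6.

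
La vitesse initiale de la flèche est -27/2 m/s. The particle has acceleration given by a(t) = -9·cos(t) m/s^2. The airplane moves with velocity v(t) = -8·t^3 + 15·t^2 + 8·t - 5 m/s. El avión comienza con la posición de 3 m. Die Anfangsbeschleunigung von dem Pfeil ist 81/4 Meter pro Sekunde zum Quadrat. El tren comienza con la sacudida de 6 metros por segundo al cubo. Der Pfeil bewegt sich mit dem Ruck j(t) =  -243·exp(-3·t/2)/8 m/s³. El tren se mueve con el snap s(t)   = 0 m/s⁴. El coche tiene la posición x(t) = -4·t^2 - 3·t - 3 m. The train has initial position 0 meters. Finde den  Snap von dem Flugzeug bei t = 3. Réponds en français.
En partant de la vitesse v(t) = -8·t^3 + 15·t^2 + 8·t - 5, nous prenons 3 dérivées. En prenant d/dt de v(t), nous trouvons a(t) = -24·t^2 + 30·t + 8. En dérivant l'accélération, nous obtenons le jerk: j(t) = 30 - 48·t. En dérivant le jerk, nous obtenons le snap: s(t) = -48. Nous avons le snap s(t) = -48. En substituant t = 3: s(3) = -48.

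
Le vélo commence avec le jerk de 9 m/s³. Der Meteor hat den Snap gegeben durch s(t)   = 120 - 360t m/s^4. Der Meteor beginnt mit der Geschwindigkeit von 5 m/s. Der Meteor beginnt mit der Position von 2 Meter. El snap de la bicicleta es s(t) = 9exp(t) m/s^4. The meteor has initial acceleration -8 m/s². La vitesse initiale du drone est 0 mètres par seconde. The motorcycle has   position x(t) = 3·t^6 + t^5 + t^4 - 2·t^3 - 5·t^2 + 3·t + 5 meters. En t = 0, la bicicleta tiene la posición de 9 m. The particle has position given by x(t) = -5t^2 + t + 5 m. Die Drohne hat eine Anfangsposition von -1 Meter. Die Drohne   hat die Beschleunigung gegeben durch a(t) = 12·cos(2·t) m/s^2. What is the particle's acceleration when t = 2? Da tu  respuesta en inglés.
To solve this, we need to take 2 derivatives of our position equation x(t) = -5·t^2 + t + 5. Taking d/dt of x(t), we find v(t) = 1 - 10·t. Differentiating velocity, we get acceleration: a(t) = -10. Using a(t) = -10 and substituting t = 2, we find a = -10.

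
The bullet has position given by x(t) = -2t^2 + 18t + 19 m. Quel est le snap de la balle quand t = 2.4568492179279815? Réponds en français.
Nous devons dériver notre équation de la position x(t) = -2·t^2 + 18·t + 19 4 fois. En dérivant la position, nous obtenons la vitesse: v(t) = 18 - 4·t. En dérivant la vitesse, nous obtenons l'accélération: a(t) = -4. En dérivant l'accélération, nous obtenons le jerk: j(t) = 0. En prenant d/dt de j(t), nous trouvons s(t) = 0. Nous avons le snap s(t) = 0. En substituant t = 2.4568492179279815: s(2.4568492179279815) = 0.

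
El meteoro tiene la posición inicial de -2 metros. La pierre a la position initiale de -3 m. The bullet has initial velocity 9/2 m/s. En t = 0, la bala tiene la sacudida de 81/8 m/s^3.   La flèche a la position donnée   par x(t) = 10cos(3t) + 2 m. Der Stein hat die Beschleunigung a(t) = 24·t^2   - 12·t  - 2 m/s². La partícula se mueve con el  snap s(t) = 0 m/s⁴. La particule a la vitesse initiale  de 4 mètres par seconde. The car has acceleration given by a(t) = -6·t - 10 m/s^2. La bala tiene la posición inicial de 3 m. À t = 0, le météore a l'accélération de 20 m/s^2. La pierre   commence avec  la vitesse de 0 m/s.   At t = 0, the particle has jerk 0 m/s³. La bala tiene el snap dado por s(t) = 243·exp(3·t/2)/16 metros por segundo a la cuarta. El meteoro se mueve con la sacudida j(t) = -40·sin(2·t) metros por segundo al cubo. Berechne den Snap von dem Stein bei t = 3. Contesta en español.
Partiendo de la aceleración a(t) = 24·t^2 - 12·t - 2, tomamos 2 derivadas. Derivando la aceleración, obtenemos la sacudida: j(t) = 48·t - 12. Derivando la sacudida, obtenemos el snap: s(t) = 48. De la ecuación del snap s(t) = 48, sustituimos t = 3 para obtener s = 48.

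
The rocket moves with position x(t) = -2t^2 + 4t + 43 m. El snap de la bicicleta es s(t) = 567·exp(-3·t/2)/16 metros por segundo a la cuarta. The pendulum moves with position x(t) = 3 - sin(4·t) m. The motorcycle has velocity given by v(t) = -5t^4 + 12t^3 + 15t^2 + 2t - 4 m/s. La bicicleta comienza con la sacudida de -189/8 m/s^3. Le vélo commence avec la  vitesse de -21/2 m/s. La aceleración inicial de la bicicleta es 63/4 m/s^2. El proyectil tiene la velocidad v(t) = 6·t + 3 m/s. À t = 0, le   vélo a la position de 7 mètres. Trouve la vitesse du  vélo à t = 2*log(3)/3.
Nous devons trouver l'intégrale de notre équation du snap s(t) = 567·exp(-3·t/2)/16 3 fois. La primitive du snap est le jerk. En utilisant j(0) = -189/8, nous obtenons j(t) = -189·exp(-3·t/2)/8. En prenant ∫j(t)dt et en appliquant a(0) = 63/4, nous trouvons a(t) = 63·exp(-3·t/2)/4. En prenant ∫a(t)dt et en appliquant v(0) = -21/2, nous trouvons v(t) = -21·exp(-3·t/2)/2. De l'équation de la vitesse v(t) = -21·exp(-3·t/2)/2, nous substituons t = 2*log(3)/3 pour obtenir v = -7/2.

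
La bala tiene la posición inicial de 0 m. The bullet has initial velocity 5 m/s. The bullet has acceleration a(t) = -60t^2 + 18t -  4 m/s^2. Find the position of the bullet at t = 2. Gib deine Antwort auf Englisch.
To solve this, we need to take 2 integrals of our acceleration equation a(t) = -60·t^2 + 18·t - 4. Taking ∫a(t)dt and applying v(0) = 5, we find v(t) = -20·t^3 + 9·t^2 - 4·t + 5. The antiderivative of velocity is position. Using x(0) = 0, we get x(t) = -5·t^4 + 3·t^3 - 2·t^2 + 5·t. Using x(t) = -5·t^4 + 3·t^3 - 2·t^2 + 5·t and substituting t = 2, we find x = -54.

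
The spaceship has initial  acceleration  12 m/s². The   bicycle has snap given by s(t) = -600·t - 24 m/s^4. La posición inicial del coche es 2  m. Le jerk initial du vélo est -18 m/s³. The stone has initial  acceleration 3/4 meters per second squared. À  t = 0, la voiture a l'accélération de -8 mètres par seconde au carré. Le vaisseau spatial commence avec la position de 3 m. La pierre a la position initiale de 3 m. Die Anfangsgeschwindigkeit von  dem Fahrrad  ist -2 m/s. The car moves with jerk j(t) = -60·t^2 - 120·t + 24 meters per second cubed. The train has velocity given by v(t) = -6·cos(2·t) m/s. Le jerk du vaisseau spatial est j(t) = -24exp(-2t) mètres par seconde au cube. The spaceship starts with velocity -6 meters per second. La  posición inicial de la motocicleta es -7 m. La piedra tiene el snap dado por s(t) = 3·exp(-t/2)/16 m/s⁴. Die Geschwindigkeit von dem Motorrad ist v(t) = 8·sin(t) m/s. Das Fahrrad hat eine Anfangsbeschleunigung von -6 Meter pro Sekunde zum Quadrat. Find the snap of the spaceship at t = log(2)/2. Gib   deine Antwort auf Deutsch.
Um dies zu lösen, müssen wir 1 Ableitung unserer Gleichung für den Ruck j(t) = -24·exp(-2·t) nehmen. Durch Ableiten von dem Ruck erhalten wir den Snap: s(t) = 48·exp(-2·t). Wir haben den Snap s(t) = 48·exp(-2·t). Durch Einsetzen von t = log(2)/2: s(log(2)/2) = 24.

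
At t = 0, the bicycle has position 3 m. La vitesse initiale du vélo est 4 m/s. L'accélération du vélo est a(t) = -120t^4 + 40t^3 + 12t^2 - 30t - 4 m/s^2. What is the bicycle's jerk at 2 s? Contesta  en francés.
En partant de l'accélération a(t) = -120·t^4 + 40·t^3 + 12·t^2 - 30·t - 4, nous prenons 1 dérivée. En dérivant l'accélération, nous obtenons le jerk: j(t) = -480·t^3 + 120·t^2 + 24·t - 30. De l'équation du jerk j(t) = -480·t^3 + 120·t^2 + 24·t - 30, nous substituons t = 2 pour obtenir j = -3342.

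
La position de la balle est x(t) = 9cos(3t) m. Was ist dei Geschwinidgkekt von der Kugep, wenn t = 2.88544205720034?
Wir müssen unsere Gleichung für die Position x(t) = 9·cos(3·t) 1-mal ableiten. Mit d/dt von x(t) finden wir v(t) = -27·sin(3·t). Mit v(t) = -27·sin(3·t) und Einsetzen von t = 2.88544205720034, finden wir v = -18.7656190477291.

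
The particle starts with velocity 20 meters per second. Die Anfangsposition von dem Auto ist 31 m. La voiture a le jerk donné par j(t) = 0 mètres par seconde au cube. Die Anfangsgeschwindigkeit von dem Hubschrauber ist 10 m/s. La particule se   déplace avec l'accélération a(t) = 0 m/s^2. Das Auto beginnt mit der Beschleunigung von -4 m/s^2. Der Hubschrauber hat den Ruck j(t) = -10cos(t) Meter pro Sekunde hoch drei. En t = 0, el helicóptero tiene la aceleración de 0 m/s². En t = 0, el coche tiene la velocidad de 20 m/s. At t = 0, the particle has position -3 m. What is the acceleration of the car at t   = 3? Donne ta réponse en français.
Nous devons trouver la primitive de notre équation du jerk j(t) = 0 1 fois. En prenant ∫j(t)dt et en appliquant a(0) = -4, nous trouvons a(t) = -4. En utilisant a(t) = -4 et en substituant t = 3, nous trouvons a = -4.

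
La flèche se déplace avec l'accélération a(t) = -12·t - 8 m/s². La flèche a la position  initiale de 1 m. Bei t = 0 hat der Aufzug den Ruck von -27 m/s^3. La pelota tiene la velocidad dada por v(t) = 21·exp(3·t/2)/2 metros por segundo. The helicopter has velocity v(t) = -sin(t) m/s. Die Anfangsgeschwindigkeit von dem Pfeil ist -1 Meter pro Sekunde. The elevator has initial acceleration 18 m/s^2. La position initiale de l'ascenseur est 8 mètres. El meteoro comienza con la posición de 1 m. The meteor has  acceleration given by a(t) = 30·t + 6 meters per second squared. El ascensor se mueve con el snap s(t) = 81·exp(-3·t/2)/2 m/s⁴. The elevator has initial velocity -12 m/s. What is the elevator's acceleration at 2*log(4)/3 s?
Starting from snap s(t) = 81·exp(-3·t/2)/2, we take 2 antiderivatives. The antiderivative of snap is jerk. Using j(0) = -27, we get j(t) = -27·exp(-3·t/2). The integral of jerk is acceleration. Using a(0) = 18, we get a(t) = 18·exp(-3·t/2). From the given acceleration equation a(t) = 18·exp(-3·t/2), we substitute t = 2*log(4)/3 to get a = 9/2.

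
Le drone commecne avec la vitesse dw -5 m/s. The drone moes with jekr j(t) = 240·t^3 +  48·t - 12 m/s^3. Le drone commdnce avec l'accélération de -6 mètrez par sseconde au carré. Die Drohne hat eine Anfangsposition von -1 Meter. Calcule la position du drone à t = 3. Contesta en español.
Partiendo de la sacudida j(t) = 240·t^3 + 48·t - 12, tomamos 3 antiderivadas. Tomando ∫j(t)dt y aplicando a(0) = -6, encontramos a(t) = 60·t^4 + 24·t^2 - 12·t - 6. La integral de la aceleración es la velocidad. Usando v(0) = -5, obtenemos v(t) = 12·t^5 + 8·t^3 - 6·t^2 - 6·t - 5. La integral de la velocidad, con x(0) = -1, da la posición: x(t) = 2·t^6 + 2·t^4 - 2·t^3 - 3·t^2 - 5·t - 1. Usando x(t) = 2·t^6 + 2·t^4 - 2·t^3 - 3·t^2 - 5·t - 1 y sustituyendo t = 3, encontramos x = 1523.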